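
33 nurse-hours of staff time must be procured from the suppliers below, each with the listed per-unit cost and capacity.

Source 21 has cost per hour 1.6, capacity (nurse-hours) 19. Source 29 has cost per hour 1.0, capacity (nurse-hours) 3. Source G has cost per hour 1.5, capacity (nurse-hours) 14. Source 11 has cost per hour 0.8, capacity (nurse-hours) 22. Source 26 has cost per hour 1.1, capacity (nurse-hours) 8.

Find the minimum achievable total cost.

Cheapest first:
Source 11 (0.8): use full 22 ; 11 nurse-hours to go.
Take 3 from Source 29 at 1.0 ; need 8 more.
Take 8 from Source 26 at 1.1 ; need 0 more.
Source G, Source 21: unused.
Cost = 22×0.8 + 3×1.0 + 8×1.1 = 29.4.

29.4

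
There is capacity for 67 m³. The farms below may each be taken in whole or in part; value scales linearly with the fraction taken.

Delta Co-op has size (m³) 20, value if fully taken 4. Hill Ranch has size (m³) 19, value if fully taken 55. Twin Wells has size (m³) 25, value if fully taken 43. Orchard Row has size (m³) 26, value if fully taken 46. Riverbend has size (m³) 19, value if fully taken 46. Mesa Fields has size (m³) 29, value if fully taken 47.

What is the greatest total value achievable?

Sort by value density: Hill Ranch 55/19≈2.89, Riverbend 46/19≈2.42, Orchard Row 46/26≈1.77, Twin Wells 43/25≈1.72, Mesa Fields 47/29≈1.62, Delta Co-op 4/20≈0.2.
Hill Ranch: take in full, 19 m³ for value 55 — 48 left.
Riverbend: take in full, 19 m³ for value 46 — 29 left.
Take all of Orchard Row (26 m³, value 46) — 3 m³ left.
Only 3 m³ remain; take 3/25 of Twin Wells for value 43×3/25 = 5.16.
Total value = 152.16.

152.16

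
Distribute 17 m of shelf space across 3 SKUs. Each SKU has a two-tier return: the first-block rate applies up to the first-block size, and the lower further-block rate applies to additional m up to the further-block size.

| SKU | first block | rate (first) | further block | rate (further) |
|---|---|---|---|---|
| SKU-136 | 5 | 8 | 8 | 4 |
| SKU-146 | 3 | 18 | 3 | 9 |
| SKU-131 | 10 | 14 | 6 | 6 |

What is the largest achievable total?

Treat each block as its own option and order by rate: SKU-146/T1 18 > SKU-131/T1 14 > SKU-146/T2 9 > SKU-136/T1 8 > SKU-131/T2 6 > SKU-136/T2 4.
SKU-146 T1 at 18: fill all 3 ; 14 left.
Fill SKU-131 T1 block (10 at 14) ; 4 left.
Fill SKU-146 T2 block (3 at 9) ; 1 left.
1 remain; put them into SKU-136 T1 at 8.
Total = 18×3 + 14×10 + 9×3 + 8×1 = 229.

229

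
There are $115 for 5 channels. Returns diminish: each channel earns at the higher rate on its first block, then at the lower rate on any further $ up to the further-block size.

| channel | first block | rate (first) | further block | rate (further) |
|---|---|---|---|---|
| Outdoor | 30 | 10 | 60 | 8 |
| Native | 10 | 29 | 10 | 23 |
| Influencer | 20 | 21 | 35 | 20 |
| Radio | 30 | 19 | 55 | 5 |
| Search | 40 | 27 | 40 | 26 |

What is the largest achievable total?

2955

Order all 10 blocks by rate: Native/T1 29 > Search/T1 27 > Search/T2 26 > Native/T2 23 > Influencer/T1 21 > Influencer/T2 20 > Radio/T1 19 > Outdoor/T1 10 > Outdoor/T2 8 > Radio/T2 5.
Native T1 at 29: fill all 10 → 105 left.
Search T1 at 27: fill all 40 → 65 left.
Search T2 at 26: fill all 40 → 25 left.
Native/T2 (23): +10 → 15 left.
Influencer/T1: +15 of 20 at 21; pool empty.
Total = 29×10 + 27×40 + 26×40 + 23×10 + 21×15 = 2955.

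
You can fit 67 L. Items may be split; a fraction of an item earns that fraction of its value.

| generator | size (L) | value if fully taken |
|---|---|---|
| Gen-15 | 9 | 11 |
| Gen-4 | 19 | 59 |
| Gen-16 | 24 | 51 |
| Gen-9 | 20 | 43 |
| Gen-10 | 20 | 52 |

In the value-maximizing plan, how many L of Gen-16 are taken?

8

Rank by value-to-size ratio: Gen-4 59/19≈3.11, Gen-10 52/20≈2.6, Gen-9 43/20≈2.15, Gen-16 51/24≈2.12, Gen-15 11/9≈1.22.
Take all of Gen-4 (19 L, value 59) ; 48 L left.
All 20 L of Gen-10 fit (value 52) ; 28 remain.
Take all of Gen-9 (20 L, value 43) ; 8 L left.
8 L left: a 8/24 share of Gen-16 gives 51×8/24 = 17.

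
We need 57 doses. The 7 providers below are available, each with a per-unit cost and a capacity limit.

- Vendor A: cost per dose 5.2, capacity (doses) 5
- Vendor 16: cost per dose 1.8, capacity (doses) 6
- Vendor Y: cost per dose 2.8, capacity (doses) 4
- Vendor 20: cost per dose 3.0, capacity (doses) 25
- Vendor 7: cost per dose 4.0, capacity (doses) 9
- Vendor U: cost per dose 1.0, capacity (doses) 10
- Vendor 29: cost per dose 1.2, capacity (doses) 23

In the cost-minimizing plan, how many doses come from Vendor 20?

14

Cheapest first:
Vendor U at 1.0: take all 10 doses — 47 still needed.
Vendor 29 at 1.2: take all 23 doses — 24 still needed.
Vendor 16 (1.8): use full 6 — 18 doses to go.
Vendor Y (2.8): use full 4 — 14 doses to go.
Vendor 20 at 3.0: take 14 of its 25 — requirement met.
Vendor 7, Vendor A: unused.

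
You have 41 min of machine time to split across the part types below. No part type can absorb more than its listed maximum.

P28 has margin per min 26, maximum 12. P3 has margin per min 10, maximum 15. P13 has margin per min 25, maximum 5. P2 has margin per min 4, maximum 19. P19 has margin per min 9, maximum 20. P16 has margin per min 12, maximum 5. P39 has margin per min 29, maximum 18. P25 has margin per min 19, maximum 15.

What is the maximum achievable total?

Highest margin per min first: P39 29 > P28 26 > P13 25 > P25 19 > P16 12 > P3 10 > P19 9 > P2 4.
Give P39 18 to hit its cap of 18 → 23 left.
P28 takes 12 to reach its cap of 12 → 11 left.
Give P13 5 to hit its cap of 5 → 6 left.
P25: +6 (room for 15) → 6. Pool exhausted.
Total = 26×12 + 25×5 + 29×18 + 19×6 = 1073.

1073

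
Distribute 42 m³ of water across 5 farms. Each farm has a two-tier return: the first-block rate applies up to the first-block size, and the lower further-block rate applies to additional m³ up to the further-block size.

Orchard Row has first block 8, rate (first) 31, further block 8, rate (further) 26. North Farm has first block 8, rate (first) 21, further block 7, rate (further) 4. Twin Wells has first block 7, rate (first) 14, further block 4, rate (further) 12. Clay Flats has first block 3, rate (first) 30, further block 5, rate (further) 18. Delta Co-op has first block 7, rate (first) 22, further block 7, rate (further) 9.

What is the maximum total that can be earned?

1000

Treat each block as its own option and order by rate: Orchard Row/T1 31 > Clay Flats/T1 30 > Orchard Row/T2 26 > Delta Co-op/T1 22 > North Farm/T1 21 > Clay Flats/T2 18 > Twin Wells/T1 14 > Twin Wells/T2 12 > Delta Co-op/T2 9 > North Farm/T2 4.
Fill Orchard Row T1 block (8 at 31) — 34 left.
Fill Clay Flats T1 block (3 at 30) — 31 left.
Fill Orchard Row T2 block (8 at 26) — 23 left.
Delta Co-op T1 at 22: fill all 7 — 16 left.
North Farm T1 at 21: fill all 8 — 8 left.
Clay Flats/T2 (18): +5 — 3 left.
Twin Wells/T1: +3 of 7 at 14; pool empty.
Total = 31×8 + 30×3 + 26×8 + 22×7 + 21×8 + 18×5 + 14×3 = 1000.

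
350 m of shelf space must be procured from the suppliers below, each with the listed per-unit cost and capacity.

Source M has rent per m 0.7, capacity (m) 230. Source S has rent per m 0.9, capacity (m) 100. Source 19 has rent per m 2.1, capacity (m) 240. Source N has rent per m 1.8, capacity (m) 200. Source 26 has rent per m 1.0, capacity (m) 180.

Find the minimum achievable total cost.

271

Use suppliers in increasing cost order.
Take 230 from Source M at 0.7 → need 120 more.
Source S at 0.9: take all 100 m → 20 still needed.
Take 20 from Source 26 at 1.0 to finish.
Source N, Source 19: unused.
Cost = 230×0.7 + 100×0.9 + 20×1.0 = 271.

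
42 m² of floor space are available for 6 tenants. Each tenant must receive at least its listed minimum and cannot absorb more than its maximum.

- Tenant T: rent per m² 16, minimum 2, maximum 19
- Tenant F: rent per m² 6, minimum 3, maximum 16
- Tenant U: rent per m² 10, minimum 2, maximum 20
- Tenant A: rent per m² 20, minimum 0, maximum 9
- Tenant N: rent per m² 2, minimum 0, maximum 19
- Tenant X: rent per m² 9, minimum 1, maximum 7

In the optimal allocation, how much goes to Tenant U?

10

Meeting every minimum uses 2+3+2+0+0+1 = 8 m², leaving 34.
Order the tenants by rent per m²: Tenant A 20 > Tenant T 16 > Tenant U 10 > Tenant X 9 > Tenant F 6 > Tenant N 2.
Give Tenant A 9 more to hit its cap of 9 → 25 left.
Give Tenant T 17 more to hit its cap of 19 → 8 left.
Tenant U has room for 18 more but only 8 remain, so it gets 10.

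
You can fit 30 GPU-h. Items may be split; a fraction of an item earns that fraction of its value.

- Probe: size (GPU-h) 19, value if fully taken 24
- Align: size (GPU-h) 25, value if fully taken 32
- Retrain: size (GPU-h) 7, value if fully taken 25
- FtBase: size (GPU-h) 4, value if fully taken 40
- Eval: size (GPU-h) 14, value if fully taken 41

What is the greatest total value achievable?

Best value per unit of size first: FtBase 40/4≈10, Retrain 25/7≈3.57, Eval 41/14≈2.93, Align 32/25≈1.28, Probe 24/19≈1.26.
FtBase: take in full, 4 GPU-h for value 40 ; 26 left.
Retrain: take in full, 7 GPU-h for value 25 ; 19 left.
Take all of Eval (14 GPU-h, value 41) ; 5 GPU-h left.
Fill the last 5 GPU-h with part of Align: 5/25 of it earns 6.4.
Total value = 112.4.

112.4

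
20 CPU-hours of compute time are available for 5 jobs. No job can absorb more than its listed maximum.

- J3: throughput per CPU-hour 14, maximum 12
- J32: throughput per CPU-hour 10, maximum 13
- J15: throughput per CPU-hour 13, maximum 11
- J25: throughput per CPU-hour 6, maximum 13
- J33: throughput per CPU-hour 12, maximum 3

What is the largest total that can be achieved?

272

Rank by throughput per CPU-hour: J3 14 > J15 13 > J33 12 > J32 10 > J25 6.
J3 takes 12 to reach its cap of 12 → 8 left.
J15 has room for 11 but only 8 remain, so it gets 8.
Total = 14×12 + 13×8 = 272.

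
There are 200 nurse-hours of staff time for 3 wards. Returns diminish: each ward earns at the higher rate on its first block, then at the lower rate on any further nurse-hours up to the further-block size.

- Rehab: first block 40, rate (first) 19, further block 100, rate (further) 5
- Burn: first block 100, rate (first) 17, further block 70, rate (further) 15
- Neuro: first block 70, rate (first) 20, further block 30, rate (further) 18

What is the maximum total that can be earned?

3720

Order all 6 blocks by rate: Neuro/T1 20 > Rehab/T1 19 > Neuro/T2 18 > Burn/T1 17 > Burn/T2 15 > Rehab/T2 5.
Neuro/T1 (20): +70 ; 130 left.
Rehab T1 at 19: fill all 40 ; 90 left.
Fill Neuro T2 block (30 at 18) ; 60 left.
60 remain; put them into Burn T1 at 17.
Total = 20×70 + 19×40 + 18×30 + 17×60 = 3720.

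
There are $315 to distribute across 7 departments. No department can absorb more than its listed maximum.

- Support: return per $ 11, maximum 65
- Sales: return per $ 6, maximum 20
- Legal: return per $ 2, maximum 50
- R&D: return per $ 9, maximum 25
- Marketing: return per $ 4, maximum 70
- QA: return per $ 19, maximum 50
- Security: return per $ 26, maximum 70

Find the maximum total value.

Highest return per $ first: Security 26 > QA 19 > Support 11 > R&D 9 > Sales 6 > Marketing 4 > Legal 2.
Give Security 70 to hit its cap of 70 → 245 left.
QA takes 50 to reach its cap of 50 → 195 left.
Support takes 65 to reach its cap of 65 → 130 left.
Give R&D 25 to hit its cap of 25 → 105 left.
Sales: +20 to 20 (cap) → 85 left.
Marketing takes 70 to reach its cap of 70 → 15 left.
Legal: +15 (room for 50) → 15. Pool exhausted.
Total = 11×65 + 6×20 + 2×15 + 9×25 + 4×70 + 19×50 + 26×70 = 4140.

4140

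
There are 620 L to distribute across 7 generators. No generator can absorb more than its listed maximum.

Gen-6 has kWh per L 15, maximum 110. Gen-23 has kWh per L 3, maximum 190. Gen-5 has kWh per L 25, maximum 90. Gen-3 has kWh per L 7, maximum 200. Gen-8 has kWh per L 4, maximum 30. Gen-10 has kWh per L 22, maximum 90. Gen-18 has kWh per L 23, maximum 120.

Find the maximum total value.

10080

Highest kWh per L first: Gen-5 25 > Gen-18 23 > Gen-10 22 > Gen-6 15 > Gen-3 7 > Gen-8 4 > Gen-23 3.
Gen-5: +90 to 90 (cap) → 530 left.
Gen-18 takes 120 to reach its cap of 120 → 410 left.
Give Gen-10 90 to hit its cap of 90 → 320 left.
Gen-6: +110 to 110 (cap) → 210 left.
Gen-3 takes 200 to reach its cap of 200 → 10 left.
Gen-8: +10 (room for 30) → 10. Pool exhausted.
Total = 15×110 + 25×90 + 7×200 + 4×10 + 22×90 + 23×120 = 10080.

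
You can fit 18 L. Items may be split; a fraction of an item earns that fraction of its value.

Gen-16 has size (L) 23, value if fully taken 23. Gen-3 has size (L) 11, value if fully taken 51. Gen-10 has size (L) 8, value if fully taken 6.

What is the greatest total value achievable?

Best value per unit of size first: Gen-3 51/11≈4.64, Gen-16 23/23≈1, Gen-10 6/8≈0.75.
All 11 L of Gen-3 fit (value 51) ; 7 remain.
Only 7 L remain; take 7/23 of Gen-16 for value 23×7/23 = 7.
Total value = 58.

58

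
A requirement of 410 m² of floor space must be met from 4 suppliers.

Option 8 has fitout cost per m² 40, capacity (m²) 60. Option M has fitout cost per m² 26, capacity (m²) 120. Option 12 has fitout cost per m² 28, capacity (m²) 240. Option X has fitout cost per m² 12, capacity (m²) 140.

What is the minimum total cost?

Cheapest first:
Take 140 from Option X at 12 ; need 270 more.
Option M (26): use full 120 ; 150 m² to go.
Take 150 from Option 12 at 28 to finish.
Option 8: unused.
Cost = 140×12 + 120×26 + 150×28 = 9000.

9000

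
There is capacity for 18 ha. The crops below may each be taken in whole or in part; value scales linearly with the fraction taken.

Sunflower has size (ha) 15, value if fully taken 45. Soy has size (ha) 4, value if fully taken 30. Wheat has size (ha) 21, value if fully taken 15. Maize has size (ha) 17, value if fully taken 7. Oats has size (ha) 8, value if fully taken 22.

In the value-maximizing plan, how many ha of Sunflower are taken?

Sort by value density: Soy 30/4≈7.5, Sunflower 45/15≈3, Oats 22/8≈2.75, Wheat 15/21≈0.714, Maize 7/17≈0.412.
Take all of Soy (4 ha, value 30) → 14 ha left.
Fill the last 14 ha with part of Sunflower: 14/15 of it earns 42.

14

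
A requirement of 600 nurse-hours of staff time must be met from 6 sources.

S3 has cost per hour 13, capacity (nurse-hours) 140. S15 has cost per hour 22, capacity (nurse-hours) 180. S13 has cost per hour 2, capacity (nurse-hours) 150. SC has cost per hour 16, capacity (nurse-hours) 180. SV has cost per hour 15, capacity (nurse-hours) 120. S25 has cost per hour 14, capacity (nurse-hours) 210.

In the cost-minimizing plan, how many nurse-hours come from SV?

100

Use sources in increasing cost order.
S13 (2): use full 150 — 450 nurse-hours to go.
S3 (13): use full 140 — 310 nurse-hours to go.
S25 at 14: take all 210 nurse-hours — 100 still needed.
SV (15): take the remaining 100 — done.
SC, S15: unused.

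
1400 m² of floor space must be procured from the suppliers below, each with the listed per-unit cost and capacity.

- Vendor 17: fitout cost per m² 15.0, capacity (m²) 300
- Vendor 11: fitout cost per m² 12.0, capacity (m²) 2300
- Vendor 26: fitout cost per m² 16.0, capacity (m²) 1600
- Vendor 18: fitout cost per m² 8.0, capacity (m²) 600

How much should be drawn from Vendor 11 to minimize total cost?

Fill from the cheapest supplier first.
Take 600 from Vendor 18 at 8.0 → need 800 more.
Vendor 11 at 12.0: take 800 of its 2300 → requirement met.
Vendor 17, Vendor 26: unused.

800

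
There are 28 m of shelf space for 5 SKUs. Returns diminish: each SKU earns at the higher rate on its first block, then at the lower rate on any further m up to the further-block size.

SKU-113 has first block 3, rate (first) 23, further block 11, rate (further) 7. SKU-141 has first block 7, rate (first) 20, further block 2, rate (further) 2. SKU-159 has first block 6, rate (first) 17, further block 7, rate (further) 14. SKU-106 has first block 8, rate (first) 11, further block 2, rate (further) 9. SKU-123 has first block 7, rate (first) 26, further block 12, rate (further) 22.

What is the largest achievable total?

635

Order all 10 blocks by rate: SKU-123/tier1 26 > SKU-113/tier1 23 > SKU-123/tier2 22 > SKU-141/tier1 20 > SKU-159/tier1 17 > SKU-159/tier2 14 > SKU-106/tier1 11 > SKU-106/tier2 9 > SKU-113/tier2 7 > SKU-141/tier2 2.
SKU-123 tier1 at 26: fill all 7 — 21 left.
SKU-113/tier1 (23): +3 — 18 left.
SKU-123 tier2 at 22: fill all 12 — 6 left.
SKU-141 tier1 at 20: only 6 left, fill 6.
Total = 26×7 + 23×3 + 22×12 + 20×6 = 635.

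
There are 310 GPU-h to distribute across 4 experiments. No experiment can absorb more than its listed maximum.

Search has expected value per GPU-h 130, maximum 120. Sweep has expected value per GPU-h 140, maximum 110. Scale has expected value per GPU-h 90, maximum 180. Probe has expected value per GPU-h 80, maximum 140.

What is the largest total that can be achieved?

38200

Order the experiments by expected value per GPU-h: Sweep 140 > Search 130 > Scale 90 > Probe 80.
Sweep takes 110 to reach its cap of 110 → 200 left.
Search: +120 to 120 (cap) → 80 left.
Only 80 left; Scale takes them to reach 80.
Total = 130×120 + 140×110 + 90×80 = 38200.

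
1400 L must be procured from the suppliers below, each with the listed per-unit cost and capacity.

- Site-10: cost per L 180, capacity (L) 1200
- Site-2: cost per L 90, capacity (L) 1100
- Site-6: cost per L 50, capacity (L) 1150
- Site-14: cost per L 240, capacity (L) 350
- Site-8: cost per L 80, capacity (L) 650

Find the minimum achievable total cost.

Use suppliers in increasing cost order.
Site-6 at 50: take all 1150 L — 250 still needed.
Site-8 (80): take the remaining 250 — done.
Site-2, Site-10, Site-14: unused.
Cost = 1150×50 + 250×80 = 77500.

77500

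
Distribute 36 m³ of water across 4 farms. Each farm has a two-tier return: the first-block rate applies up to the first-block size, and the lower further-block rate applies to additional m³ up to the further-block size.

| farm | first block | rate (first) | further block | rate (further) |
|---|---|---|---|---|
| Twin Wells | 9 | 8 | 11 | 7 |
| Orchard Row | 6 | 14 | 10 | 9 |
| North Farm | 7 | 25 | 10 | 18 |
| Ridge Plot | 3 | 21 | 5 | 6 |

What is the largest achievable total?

Rank every tier by rate: North Farm/first 25 > Ridge Plot/first 21 > North Farm/second 18 > Orchard Row/first 14 > Orchard Row/second 9 > Twin Wells/first 8 > Twin Wells/second 7 > Ridge Plot/second 6.
Fill North Farm first block (7 at 25) → 29 left.
Fill Ridge Plot first block (3 at 21) → 26 left.
North Farm second at 18: fill all 10 → 16 left.
Fill Orchard Row first block (6 at 14) → 10 left.
Orchard Row second at 9: fill all 10 → 0 left.
Total = 25×7 + 21×3 + 18×10 + 14×6 + 9×10 = 592.

592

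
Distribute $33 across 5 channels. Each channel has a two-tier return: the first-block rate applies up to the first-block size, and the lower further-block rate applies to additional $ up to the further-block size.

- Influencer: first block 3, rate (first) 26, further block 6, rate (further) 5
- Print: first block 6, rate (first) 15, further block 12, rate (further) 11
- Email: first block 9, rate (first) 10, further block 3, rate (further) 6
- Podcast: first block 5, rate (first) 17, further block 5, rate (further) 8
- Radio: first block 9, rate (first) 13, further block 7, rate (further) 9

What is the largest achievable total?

Rank every tier by rate: Influencer/first 26 > Podcast/first 17 > Print/first 15 > Radio/first 13 > Print/second 11 > Email/first 10 > Radio/second 9 > Podcast/second 8 > Email/second 6 > Influencer/second 5.
Influencer first at 26: fill all 3 ; 30 left.
Podcast/first (17): +5 ; 25 left.
Print/first (15): +6 ; 19 left.
Radio first at 13: fill all 9 ; 10 left.
Print second at 11: only 10 left, fill 10.
Total = 26×3 + 17×5 + 15×6 + 13×9 + 11×10 = 480.

480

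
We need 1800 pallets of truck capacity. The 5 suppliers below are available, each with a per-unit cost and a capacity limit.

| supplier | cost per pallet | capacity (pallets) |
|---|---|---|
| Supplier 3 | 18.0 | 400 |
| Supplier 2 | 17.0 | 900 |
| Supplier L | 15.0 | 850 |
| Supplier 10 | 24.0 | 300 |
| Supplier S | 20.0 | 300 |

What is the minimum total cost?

Cheapest first:
Take 850 from Supplier L at 15.0 ; need 950 more.
Supplier 2 (17.0): use full 900 ; 50 pallets to go.
Take 50 from Supplier 3 at 18.0 to finish.
Supplier S, Supplier 10: unused.
Cost = 850×15.0 + 900×17.0 + 50×18.0 = 28950.

28950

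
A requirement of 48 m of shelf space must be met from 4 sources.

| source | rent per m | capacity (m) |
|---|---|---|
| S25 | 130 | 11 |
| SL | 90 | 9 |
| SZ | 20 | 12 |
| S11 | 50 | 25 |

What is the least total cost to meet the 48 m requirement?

Cheapest first:
SZ at 20: take all 12 m — 36 still needed.
S11 (50): use full 25 — 11 m to go.
Take 9 from SL at 90 — need 2 more.
Take 2 from S25 at 130 to finish.
Cost = 12×20 + 25×50 + 9×90 + 2×130 = 2560.

2560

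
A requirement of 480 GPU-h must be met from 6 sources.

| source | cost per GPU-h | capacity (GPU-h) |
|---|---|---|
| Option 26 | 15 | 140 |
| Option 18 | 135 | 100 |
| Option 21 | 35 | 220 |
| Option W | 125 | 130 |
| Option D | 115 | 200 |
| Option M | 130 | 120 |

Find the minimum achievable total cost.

23600

Use sources in increasing cost order.
Option 26 at 15: take all 140 GPU-h ; 340 still needed.
Option 21 (35): use full 220 ; 120 GPU-h to go.
Option D at 115: take 120 of its 200 ; requirement met.
Option W, Option M, Option 18: unused.
Cost = 140×15 + 220×35 + 120×115 = 23600.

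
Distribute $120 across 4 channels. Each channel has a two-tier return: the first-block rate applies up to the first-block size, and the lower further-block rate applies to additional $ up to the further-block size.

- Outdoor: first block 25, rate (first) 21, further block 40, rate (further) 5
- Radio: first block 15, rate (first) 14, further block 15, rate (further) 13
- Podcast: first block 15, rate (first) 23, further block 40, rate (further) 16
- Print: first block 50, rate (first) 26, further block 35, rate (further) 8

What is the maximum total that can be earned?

2650

Treat each block as its own option and order by rate: Print/T1 26 > Podcast/T1 23 > Outdoor/T1 21 > Podcast/T2 16 > Radio/T1 14 > Radio/T2 13 > Print/T2 8 > Outdoor/T2 5.
Fill Print T1 block (50 at 26) — 70 left.
Fill Podcast T1 block (15 at 23) — 55 left.
Outdoor T1 at 21: fill all 25 — 30 left.
30 remain; put them into Podcast T2 at 16.
Total = 26×50 + 23×15 + 21×25 + 16×30 = 2650.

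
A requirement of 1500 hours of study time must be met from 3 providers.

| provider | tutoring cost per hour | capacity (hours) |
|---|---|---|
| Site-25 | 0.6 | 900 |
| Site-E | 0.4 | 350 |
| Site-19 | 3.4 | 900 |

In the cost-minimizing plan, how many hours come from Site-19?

250

Cheapest first:
Site-E at 0.4: take all 350 hours — 1150 still needed.
Site-25 (0.6): use full 900 — 250 hours to go.
Site-19 (3.4): take the remaining 250 — done.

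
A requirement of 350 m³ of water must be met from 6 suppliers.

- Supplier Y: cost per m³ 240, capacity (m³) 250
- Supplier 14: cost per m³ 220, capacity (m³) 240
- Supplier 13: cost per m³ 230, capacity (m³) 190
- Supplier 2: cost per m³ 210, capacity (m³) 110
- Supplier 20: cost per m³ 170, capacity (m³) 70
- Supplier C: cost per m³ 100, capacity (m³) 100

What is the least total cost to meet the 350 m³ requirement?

Use suppliers in increasing cost order.
Supplier C (100): use full 100 ; 250 m³ to go.
Supplier 20 at 170: take all 70 m³ ; 180 still needed.
Supplier 2 at 210: take all 110 m³ ; 70 still needed.
Supplier 14 (220): take the remaining 70 ; done.
Supplier 13, Supplier Y: unused.
Cost = 100×100 + 70×170 + 110×210 + 70×220 = 60400.

60400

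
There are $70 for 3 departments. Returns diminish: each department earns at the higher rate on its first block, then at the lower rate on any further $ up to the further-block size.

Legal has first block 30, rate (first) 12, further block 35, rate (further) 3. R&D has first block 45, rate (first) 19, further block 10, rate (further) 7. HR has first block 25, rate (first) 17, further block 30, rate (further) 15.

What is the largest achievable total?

1280

Treat each block as its own option and order by rate: R&D/T1 19 > HR/T1 17 > HR/T2 15 > Legal/T1 12 > R&D/T2 7 > Legal/T2 3.
R&D T1 at 19: fill all 45 — 25 left.
HR/T1 (17): +25 — 0 left.
Total = 19×45 + 17×25 = 1280.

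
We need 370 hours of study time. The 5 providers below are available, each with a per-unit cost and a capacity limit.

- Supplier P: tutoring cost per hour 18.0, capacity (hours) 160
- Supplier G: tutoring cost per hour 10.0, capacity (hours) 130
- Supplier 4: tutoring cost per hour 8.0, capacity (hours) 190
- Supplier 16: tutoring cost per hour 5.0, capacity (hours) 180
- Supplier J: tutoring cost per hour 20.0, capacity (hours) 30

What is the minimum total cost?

Cheapest first:
Take 180 from Supplier 16 at 5.0 → need 190 more.
Supplier 4 at 8.0: take all 190 hours → 0 still needed.
Supplier G, Supplier P, Supplier J: unused.
Cost = 180×5.0 + 190×8.0 = 2420.

2420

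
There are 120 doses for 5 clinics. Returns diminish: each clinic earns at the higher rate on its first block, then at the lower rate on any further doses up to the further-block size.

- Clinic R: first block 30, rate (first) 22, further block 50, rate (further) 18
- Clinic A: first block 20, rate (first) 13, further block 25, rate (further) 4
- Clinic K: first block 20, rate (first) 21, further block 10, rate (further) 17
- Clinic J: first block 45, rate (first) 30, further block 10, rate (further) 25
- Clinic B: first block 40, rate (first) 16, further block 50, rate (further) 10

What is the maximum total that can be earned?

Rank every tier by rate: Clinic J/tier1 30 > Clinic J/tier2 25 > Clinic R/tier1 22 > Clinic K/tier1 21 > Clinic R/tier2 18 > Clinic K/tier2 17 > Clinic B/tier1 16 > Clinic A/tier1 13 > Clinic B/tier2 10 > Clinic A/tier2 4.
Fill Clinic J tier1 block (45 at 30) — 75 left.
Fill Clinic J tier2 block (10 at 25) — 65 left.
Fill Clinic R tier1 block (30 at 22) — 35 left.
Clinic K tier1 at 21: fill all 20 — 15 left.
Clinic R/tier2: +15 of 50 at 18; pool empty.
Total = 30×45 + 25×10 + 22×30 + 21×20 + 18×15 = 2950.

2950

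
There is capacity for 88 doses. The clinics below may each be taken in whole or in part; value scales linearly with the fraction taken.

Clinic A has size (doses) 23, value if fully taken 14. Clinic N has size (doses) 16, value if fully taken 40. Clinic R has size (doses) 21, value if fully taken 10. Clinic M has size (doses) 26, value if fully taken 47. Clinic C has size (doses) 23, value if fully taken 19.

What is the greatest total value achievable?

120

Best value per unit of size first: Clinic N 40/16≈2.5, Clinic M 47/26≈1.81, Clinic C 19/23≈0.826, Clinic A 14/23≈0.609, Clinic R 10/21≈0.476.
Clinic N: take in full, 16 doses for value 40 — 72 left.
Clinic M: take in full, 26 doses for value 47 — 46 left.
Clinic C: take in full, 23 doses for value 19 — 23 left.
Take all of Clinic A (23 doses, value 14) — 0 doses left.
Total value = 120.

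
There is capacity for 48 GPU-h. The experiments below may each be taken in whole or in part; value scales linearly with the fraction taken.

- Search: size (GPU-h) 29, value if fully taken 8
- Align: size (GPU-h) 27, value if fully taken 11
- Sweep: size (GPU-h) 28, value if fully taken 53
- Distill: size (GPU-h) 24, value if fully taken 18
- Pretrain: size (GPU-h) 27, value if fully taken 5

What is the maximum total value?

68

Sort by value density: Sweep 53/28≈1.89, Distill 18/24≈0.75, Align 11/27≈0.407, Search 8/29≈0.276, Pretrain 5/27≈0.185.
Sweep: take in full, 28 GPU-h for value 53 → 20 left.
Only 20 GPU-h remain; take 20/24 of Distill for value 18×20/24 = 15.
Total value = 68.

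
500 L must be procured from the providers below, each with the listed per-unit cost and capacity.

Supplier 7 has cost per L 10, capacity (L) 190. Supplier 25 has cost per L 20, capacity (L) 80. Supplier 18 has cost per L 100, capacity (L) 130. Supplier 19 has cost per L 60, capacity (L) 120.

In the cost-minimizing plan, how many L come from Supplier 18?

110

Fill from the cheapest provider first.
Supplier 7 at 10: take all 190 L ; 310 still needed.
Supplier 25 (20): use full 80 ; 230 L to go.
Take 120 from Supplier 19 at 60 ; need 110 more.
Supplier 18 (100): take the remaining 110 ; done.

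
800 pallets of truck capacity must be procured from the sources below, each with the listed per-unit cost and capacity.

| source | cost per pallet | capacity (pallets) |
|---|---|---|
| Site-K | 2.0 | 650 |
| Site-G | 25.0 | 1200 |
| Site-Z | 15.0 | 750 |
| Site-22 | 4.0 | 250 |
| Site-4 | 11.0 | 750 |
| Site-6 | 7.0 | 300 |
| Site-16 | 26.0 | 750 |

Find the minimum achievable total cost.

1900

Cheapest first:
Take 650 from Site-K at 2.0 → need 150 more.
Site-22 (4.0): take the remaining 150 → done.
Site-6, Site-4, Site-Z, Site-G, Site-16: unused.
Cost = 650×2.0 + 150×4.0 = 1900.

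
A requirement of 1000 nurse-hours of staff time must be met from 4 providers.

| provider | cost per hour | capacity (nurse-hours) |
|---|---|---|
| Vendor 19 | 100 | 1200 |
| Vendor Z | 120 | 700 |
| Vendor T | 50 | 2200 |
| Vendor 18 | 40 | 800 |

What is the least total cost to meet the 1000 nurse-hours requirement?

Fill from the cheapest provider first.
Vendor 18 at 40: take all 800 nurse-hours ; 200 still needed.
Vendor T at 50: take 200 of its 2200 ; requirement met.
Vendor 19, Vendor Z: unused.
Cost = 800×40 + 200×50 = 42000.

42000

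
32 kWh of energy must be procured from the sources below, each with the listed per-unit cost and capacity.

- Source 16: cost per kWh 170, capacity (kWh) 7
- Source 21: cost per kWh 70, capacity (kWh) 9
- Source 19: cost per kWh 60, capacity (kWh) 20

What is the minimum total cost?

2340

Use sources in increasing cost order.
Source 19 at 60: take all 20 kWh — 12 still needed.
Source 21 (70): use full 9 — 3 kWh to go.
Source 16 at 170: take 3 of its 7 — requirement met.
Cost = 20×60 + 9×70 + 3×170 = 2340.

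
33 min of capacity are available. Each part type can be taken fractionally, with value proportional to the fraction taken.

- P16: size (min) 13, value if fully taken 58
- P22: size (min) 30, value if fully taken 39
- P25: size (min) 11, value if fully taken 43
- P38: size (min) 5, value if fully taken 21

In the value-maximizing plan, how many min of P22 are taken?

Best value per unit of size first: P16 58/13≈4.46, P38 21/5≈4.2, P25 43/11≈3.91, P22 39/30≈1.3.
P16: take in full, 13 min for value 58 → 20 left.
All 5 min of P38 fit (value 21) → 15 remain.
All 11 min of P25 fit (value 43) → 4 remain.
4 min left: a 4/30 share of P22 gives 39×4/30 = 5.2.

4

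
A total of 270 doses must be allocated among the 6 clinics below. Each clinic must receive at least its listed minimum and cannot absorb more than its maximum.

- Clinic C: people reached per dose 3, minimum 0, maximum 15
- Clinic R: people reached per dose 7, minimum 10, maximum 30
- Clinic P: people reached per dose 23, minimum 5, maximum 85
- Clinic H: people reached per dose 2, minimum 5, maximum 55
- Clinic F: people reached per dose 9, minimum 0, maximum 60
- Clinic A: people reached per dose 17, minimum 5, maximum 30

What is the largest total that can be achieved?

3360

Meeting every minimum uses 0+10+5+5+0+5 = 25 doses, leaving 245.
Rank by people reached per dose: Clinic P 23 > Clinic A 17 > Clinic F 9 > Clinic R 7 > Clinic C 3 > Clinic H 2.
Give Clinic P 80 more to hit its cap of 85 ; 165 left.
Clinic A takes 25 more to reach its cap of 30 ; 140 left.
Give Clinic F 60 more to hit its cap of 60 ; 80 left.
Clinic R: +20 to 30 (cap) ; 60 left.
Give Clinic C 15 more to hit its cap of 15 ; 45 left.
Only 45 left; Clinic H takes them to reach 50.
Total = 3×15 + 7×30 + 23×85 + 2×50 + 9×60 + 17×30 = 3360.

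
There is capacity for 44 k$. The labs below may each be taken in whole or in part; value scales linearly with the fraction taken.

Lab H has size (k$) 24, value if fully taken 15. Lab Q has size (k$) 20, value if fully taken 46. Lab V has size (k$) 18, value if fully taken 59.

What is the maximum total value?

Best value per unit of size first: Lab V 59/18≈3.28, Lab Q 46/20≈2.3, Lab H 15/24≈0.625.
All 18 k$ of Lab V fit (value 59) — 26 remain.
Take all of Lab Q (20 k$, value 46) — 6 k$ left.
6 k$ left: a 6/24 share of Lab H gives 15×6/24 = 3.75.
Total value = 108.75.

108.75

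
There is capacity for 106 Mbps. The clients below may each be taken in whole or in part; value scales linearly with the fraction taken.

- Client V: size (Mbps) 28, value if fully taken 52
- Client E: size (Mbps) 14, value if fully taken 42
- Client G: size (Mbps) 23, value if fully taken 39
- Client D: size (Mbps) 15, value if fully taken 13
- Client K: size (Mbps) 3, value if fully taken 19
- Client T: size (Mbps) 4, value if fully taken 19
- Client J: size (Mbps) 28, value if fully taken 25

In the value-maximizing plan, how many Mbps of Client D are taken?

6

Best value per unit of size first: Client K 19/3≈6.33, Client T 19/4≈4.75, Client E 42/14≈3, Client V 52/28≈1.86, Client G 39/23≈1.7, Client J 25/28≈0.893, Client D 13/15≈0.867.
Client K: take in full, 3 Mbps for value 19 — 103 left.
All 4 Mbps of Client T fit (value 19) — 99 remain.
Client E: take in full, 14 Mbps for value 42 — 85 left.
All 28 Mbps of Client V fit (value 52) — 57 remain.
All 23 Mbps of Client G fit (value 39) — 34 remain.
All 28 Mbps of Client J fit (value 25) — 6 remain.
6 Mbps left: a 6/15 share of Client D gives 13×6/15 = 5.2.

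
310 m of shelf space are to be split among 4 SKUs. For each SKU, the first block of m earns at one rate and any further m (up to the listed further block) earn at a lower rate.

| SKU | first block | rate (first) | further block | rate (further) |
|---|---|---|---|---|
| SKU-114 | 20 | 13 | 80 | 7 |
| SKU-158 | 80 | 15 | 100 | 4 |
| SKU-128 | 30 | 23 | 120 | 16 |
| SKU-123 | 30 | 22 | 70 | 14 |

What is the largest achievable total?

5170

Treat each block as its own option and order by rate: SKU-128/tier1 23 > SKU-123/tier1 22 > SKU-128/tier2 16 > SKU-158/tier1 15 > SKU-123/tier2 14 > SKU-114/tier1 13 > SKU-114/tier2 7 > SKU-158/tier2 4.
SKU-128/tier1 (23): +30 → 280 left.
Fill SKU-123 tier1 block (30 at 22) → 250 left.
SKU-128/tier2 (16): +120 → 130 left.
SKU-158/tier1 (15): +80 → 50 left.
SKU-123/tier2: +50 of 70 at 14; pool empty.
Total = 23×30 + 22×30 + 16×120 + 15×80 + 14×50 = 5170.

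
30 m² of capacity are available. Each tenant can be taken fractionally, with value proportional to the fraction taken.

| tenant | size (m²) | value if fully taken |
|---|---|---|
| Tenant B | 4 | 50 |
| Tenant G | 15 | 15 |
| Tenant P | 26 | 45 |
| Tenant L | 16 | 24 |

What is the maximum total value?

Best value per unit of size first: Tenant B 50/4≈12.5, Tenant P 45/26≈1.73, Tenant L 24/16≈1.5, Tenant G 15/15≈1.
Tenant B: take in full, 4 m² for value 50 → 26 left.
Tenant P: take in full, 26 m² for value 45 → 0 left.
Total value = 95.

95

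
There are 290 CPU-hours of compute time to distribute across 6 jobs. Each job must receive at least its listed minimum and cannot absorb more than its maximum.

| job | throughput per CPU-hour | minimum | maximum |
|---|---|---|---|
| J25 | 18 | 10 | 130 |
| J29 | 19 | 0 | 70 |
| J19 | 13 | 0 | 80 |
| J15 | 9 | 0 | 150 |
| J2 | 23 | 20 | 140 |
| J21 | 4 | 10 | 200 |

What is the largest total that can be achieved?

5850

Meeting every minimum uses 10+0+0+0+20+10 = 40 CPU-hours, leaving 250.
Order the jobs by throughput per CPU-hour: J2 23 > J29 19 > J25 18 > J19 13 > J15 9 > J21 4.
J2 takes 120 more to reach its cap of 140 ; 130 left.
Give J29 70 more to hit its cap of 70 ; 60 left.
J25: +60 (room for 120) → 70. Pool exhausted.
Total = 18×70 + 19×70 + 23×140 + 4×10 = 5850.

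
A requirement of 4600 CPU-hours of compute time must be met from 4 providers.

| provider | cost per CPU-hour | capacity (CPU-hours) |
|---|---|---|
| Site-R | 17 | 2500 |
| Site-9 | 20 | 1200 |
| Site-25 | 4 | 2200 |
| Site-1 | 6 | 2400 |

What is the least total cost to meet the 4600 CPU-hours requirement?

Cheapest first:
Site-25 at 4: take all 2200 CPU-hours — 2400 still needed.
Site-1 (6): use full 2400 — 0 CPU-hours to go.
Site-R, Site-9: unused.
Cost = 2200×4 + 2400×6 = 23200.

23200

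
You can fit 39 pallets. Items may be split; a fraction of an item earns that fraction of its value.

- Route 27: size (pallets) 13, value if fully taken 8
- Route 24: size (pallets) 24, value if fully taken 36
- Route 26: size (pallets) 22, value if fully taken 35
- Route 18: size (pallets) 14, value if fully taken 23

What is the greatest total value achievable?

62.5

Rank by value-to-size ratio: Route 18 23/14≈1.64, Route 26 35/22≈1.59, Route 24 36/24≈1.5, Route 27 8/13≈0.615.
Take all of Route 18 (14 pallets, value 23) — 25 pallets left.
Take all of Route 26 (22 pallets, value 35) — 3 pallets left.
Only 3 pallets remain; take 3/24 of Route 24 for value 36×3/24 = 4.5.
Total value = 62.5.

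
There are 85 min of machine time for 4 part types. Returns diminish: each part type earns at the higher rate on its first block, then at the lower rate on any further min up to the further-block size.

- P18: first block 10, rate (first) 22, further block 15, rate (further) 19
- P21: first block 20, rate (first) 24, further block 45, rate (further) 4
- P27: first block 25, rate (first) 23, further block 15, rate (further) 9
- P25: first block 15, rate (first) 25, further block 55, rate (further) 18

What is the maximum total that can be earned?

1935

Treat each block as its own option and order by rate: P25/tier1 25 > P21/tier1 24 > P27/tier1 23 > P18/tier1 22 > P18/tier2 19 > P25/tier2 18 > P27/tier2 9 > P21/tier2 4.
P25/tier1 (25): +15 — 70 left.
P21/tier1 (24): +20 — 50 left.
Fill P27 tier1 block (25 at 23) — 25 left.
P18 tier1 at 22: fill all 10 — 15 left.
P18/tier2 (19): +15 — 0 left.
Total = 25×15 + 24×20 + 23×25 + 22×10 + 19×15 = 1935.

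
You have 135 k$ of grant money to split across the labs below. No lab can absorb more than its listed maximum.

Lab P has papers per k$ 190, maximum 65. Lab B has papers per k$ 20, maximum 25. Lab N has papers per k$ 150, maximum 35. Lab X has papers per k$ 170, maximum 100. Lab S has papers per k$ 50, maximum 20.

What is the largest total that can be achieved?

24250

Order the labs by papers per k$: Lab P 190 > Lab X 170 > Lab N 150 > Lab S 50 > Lab B 20.
Lab P: +65 to 65 (cap) ; 70 left.
Lab X: +70 (room for 100) → 70. Pool exhausted.
Total = 190×65 + 170×70 = 24250.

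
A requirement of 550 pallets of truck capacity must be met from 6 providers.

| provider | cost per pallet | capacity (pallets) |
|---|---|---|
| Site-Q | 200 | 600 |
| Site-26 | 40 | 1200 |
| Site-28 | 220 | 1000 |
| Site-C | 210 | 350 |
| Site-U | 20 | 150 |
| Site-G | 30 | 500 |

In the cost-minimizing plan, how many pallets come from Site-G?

Fill from the cheapest provider first.
Site-U (20): use full 150 → 400 pallets to go.
Site-G at 30: take 400 of its 500 → requirement met.
Site-26, Site-Q, Site-C, Site-28: unused.

400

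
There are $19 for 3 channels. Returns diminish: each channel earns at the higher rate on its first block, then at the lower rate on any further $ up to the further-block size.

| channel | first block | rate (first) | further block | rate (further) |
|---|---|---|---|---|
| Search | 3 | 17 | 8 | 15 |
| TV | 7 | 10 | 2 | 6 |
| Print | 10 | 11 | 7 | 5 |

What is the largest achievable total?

259

Order all 6 blocks by rate: Search/tier1 17 > Search/tier2 15 > Print/tier1 11 > TV/tier1 10 > TV/tier2 6 > Print/tier2 5.
Search tier1 at 17: fill all 3 — 16 left.
Search tier2 at 15: fill all 8 — 8 left.
Print tier1 at 11: only 8 left, fill 8.
Total = 17×3 + 15×8 + 11×8 = 259.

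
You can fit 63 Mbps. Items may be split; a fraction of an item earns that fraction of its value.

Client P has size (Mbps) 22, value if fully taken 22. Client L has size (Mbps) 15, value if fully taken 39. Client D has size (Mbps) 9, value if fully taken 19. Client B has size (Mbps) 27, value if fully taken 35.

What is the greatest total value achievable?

105

Sort by value density: Client L 39/15≈2.6, Client D 19/9≈2.11, Client B 35/27≈1.3, Client P 22/22≈1.
Client L: take in full, 15 Mbps for value 39 → 48 left.
Client D: take in full, 9 Mbps for value 19 → 39 left.
Take all of Client B (27 Mbps, value 35) → 12 Mbps left.
Only 12 Mbps remain; take 12/22 of Client P for value 22×12/22 = 12.
Total value = 105.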